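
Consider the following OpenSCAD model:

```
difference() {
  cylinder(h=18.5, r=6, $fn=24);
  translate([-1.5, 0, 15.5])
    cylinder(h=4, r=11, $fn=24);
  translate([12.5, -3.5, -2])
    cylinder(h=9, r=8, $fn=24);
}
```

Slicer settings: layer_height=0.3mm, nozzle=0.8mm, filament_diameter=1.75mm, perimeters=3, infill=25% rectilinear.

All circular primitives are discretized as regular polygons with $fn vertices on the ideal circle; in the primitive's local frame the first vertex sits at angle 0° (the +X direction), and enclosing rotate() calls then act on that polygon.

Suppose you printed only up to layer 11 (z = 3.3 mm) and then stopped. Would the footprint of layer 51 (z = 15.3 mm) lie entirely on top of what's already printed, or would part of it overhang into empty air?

Compare the two slices. At z = 3.3: the cylinder: section is a regular 24-gon, circumradius r=6 (area = (24/2)·6.000²·sin(360°/24) = 111.81 mm²); the cylinder at (-1.5, 0) does not reach this height (z outside [15.5, 19.5]); the cylinder at (12.5, -3.5): section is a regular 24-gon, circumradius r=8 (area = (24/2)·8.000²·sin(360°/24) = 198.77 mm²); Taking the first minus the rest: starting from the r=6 cylinder (111.81 mm²), the r=8 cylinder at (12.5, -3.5) partially overlaps it — only the 3.15 mm² overlap (of its 198.77 mm²) is removed, clipping the outline — area = 108.66 mm². At z = 15.3: the cylinder: section is a regular 24-gon, circumradius r=6 (area = (24/2)·6.000²·sin(360°/24) = 111.81 mm²); the cylinder at (-1.5, 0) is not intersected at this z (z outside [15.5, 19.5]); the cylinder at (12.5, -3.5) is not intersected at this z (z outside [-2, 7]); After the difference (first − rest): none of the subtracted shapes is present at this height, so the r=6 cylinder is unchanged — area = 111.81 mm². Checking containment: at z = 15.3 the cross-section extends beyond the z = 3.3 cross-section by about 3.15 mm².

part overhangs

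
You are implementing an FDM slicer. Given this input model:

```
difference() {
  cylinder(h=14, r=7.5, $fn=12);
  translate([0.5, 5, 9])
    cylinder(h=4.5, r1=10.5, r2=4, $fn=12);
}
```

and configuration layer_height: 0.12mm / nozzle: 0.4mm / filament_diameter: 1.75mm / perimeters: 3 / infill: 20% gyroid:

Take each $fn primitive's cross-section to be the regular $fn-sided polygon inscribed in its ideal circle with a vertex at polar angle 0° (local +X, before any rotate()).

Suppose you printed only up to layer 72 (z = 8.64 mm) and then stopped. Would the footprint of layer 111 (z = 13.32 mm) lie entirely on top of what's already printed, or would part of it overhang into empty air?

Compare the two slices. At z = 8.64: the r=7.5 cylinder contributes a regular 12-gon of circumradius 7.5 (area = (12/2)·7.500²·sin(360°/12) = 168.75 mm²); the cone at (0.5, 5) does not reach this height (z outside [9, 13.5]); Subtracting the remaining from the first: none of the subtracted shapes is present at this height, so the r=7.5 cylinder is unchanged — area = 168.75 mm². At z = 13.32: the r=7.5 cylinder contributes a regular 12-gon of circumradius 7.5 (area = (12/2)·7.500²·sin(360°/12) = 168.75 mm²); the cone at (0.5, 5): at t=0.960 of its height the radius interpolates to r₁+(r₂−r₁)t = 4.260, giving a regular 12-gon of that circumradius (area = (12/2)·4.260²·sin(360°/12) = 54.44 mm²); Subtracting the remaining from the first: starting from the r=7.5 cylinder (168.75 mm²), the cone at (0.5, 5) partially overlaps it — only the 42.85 mm² overlap (of its 54.44 mm²) is removed, clipping the outline — area = 125.90 mm². Checking containment: the cross-section at z = 13.32 is a subset of the cross-section at z = 8.64.

entirely on top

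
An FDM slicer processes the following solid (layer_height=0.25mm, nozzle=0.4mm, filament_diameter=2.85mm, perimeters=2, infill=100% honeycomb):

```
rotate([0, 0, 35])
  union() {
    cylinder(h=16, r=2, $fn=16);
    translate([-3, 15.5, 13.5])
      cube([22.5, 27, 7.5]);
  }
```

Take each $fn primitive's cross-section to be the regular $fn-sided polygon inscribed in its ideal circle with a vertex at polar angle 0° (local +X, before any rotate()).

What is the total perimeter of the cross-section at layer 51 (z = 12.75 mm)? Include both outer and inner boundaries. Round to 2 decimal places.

12.49 mm

At z = 12.75 mm: the r=2 cylinder contributes a regular 16-gon of circumradius 2 (perimeter = 2·16·2.000·sin(180°/16) = 12.49 mm); the cube at (-3, 15.5) is not intersected at this z (z outside [13.5, 21]); Taking the union: only the r=2 cylinder is present, so the union is just that shape — boundary = 12.49 mm; (rotated 35° about Z; rotation is an isometry so areas/perimeters/island counts are preserved). Overall, the cross-section is a single solid region. Total boundary length (outer) = 12.49 mm.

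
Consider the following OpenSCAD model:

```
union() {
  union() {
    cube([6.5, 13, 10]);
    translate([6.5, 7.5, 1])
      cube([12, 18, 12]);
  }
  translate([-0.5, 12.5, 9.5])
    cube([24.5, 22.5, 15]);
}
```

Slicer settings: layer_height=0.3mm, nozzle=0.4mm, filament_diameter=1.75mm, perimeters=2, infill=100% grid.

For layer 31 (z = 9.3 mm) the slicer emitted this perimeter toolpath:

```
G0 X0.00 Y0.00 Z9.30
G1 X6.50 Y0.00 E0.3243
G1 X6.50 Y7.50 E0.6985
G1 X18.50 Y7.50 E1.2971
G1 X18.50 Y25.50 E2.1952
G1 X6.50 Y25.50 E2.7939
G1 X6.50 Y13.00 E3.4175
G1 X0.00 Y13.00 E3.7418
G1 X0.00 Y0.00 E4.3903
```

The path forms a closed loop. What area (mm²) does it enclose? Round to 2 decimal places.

Apply the shoelace formula to the sequence of (X, Y) vertices; enclosed area = 300.50 mm².

300.50 mm²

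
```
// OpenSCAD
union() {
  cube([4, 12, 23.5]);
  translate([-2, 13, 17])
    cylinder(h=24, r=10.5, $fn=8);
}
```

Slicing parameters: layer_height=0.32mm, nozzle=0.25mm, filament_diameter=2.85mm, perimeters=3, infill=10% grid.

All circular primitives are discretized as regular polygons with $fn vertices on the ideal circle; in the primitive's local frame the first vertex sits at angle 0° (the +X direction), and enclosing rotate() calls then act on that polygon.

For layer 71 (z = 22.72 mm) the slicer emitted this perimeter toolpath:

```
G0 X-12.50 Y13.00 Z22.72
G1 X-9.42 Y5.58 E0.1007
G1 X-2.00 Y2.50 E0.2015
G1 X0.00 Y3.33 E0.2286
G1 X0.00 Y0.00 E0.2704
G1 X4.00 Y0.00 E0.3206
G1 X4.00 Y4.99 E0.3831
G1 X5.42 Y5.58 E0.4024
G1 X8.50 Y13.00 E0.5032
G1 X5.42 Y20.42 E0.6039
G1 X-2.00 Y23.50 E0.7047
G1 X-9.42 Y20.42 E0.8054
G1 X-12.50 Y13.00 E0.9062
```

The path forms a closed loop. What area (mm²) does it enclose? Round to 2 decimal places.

Apply the shoelace formula to the sequence of (X, Y) vertices; enclosed area = 328.28 mm².

328.28 mm²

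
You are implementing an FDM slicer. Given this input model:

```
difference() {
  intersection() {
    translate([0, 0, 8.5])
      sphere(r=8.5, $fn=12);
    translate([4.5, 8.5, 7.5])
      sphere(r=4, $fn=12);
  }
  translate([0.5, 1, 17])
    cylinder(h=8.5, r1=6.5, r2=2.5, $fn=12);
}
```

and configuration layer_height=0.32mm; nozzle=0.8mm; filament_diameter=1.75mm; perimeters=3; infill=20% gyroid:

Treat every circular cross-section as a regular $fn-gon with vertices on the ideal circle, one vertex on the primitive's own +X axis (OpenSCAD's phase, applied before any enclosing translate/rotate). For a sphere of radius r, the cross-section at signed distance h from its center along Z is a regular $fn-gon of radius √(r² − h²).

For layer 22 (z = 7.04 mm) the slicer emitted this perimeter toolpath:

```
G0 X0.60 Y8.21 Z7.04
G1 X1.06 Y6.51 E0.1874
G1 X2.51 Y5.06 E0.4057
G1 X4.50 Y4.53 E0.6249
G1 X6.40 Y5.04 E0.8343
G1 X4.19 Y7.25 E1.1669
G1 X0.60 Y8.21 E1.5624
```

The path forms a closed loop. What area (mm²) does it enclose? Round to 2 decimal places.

10.92 mm²

Apply the shoelace formula to the sequence of (X, Y) vertices; enclosed area = 10.92 mm².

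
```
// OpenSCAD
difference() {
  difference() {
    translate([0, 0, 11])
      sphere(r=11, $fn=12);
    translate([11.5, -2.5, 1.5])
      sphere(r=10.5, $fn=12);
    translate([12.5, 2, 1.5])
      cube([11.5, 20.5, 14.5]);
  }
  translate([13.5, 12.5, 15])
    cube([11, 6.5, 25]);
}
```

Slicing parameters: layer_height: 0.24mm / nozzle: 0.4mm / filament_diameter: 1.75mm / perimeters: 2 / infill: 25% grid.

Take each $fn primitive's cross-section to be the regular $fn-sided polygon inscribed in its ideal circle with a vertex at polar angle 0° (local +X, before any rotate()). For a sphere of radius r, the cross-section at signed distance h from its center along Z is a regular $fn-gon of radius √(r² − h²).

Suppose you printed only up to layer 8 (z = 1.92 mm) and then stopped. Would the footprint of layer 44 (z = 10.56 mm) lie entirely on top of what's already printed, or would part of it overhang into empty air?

Compare the two slices. At z = 1.92: the r=11 sphere slices to a regular 12-gon of circumradius 6.209 (√(r²−h²) with h=9.08 from center) (area = (12/2)·6.209²·sin(360°/12) = 115.66 mm²); the r=10.5 sphere at (11.5, -2.5) contributes a regular 12-gon of circumradius √(10.5²−0.42²) = 10.492 (area = (12/2)·10.492²·sin(360°/12) = 330.22 mm²); the cube at (12.5, 2) is present — its section is the full 11.5×20.5 rectangle (area 235.75 mm²); Taking the first minus the rest: starting from the r=11 sphere (115.66 mm²), the r=10.5 sphere at (11.5, -2.5) partially overlaps it — only the 33.61 mm² overlap (of its 330.22 mm²) is removed, clipping the outline; the 11.5×20.5 cube at (12.5, 2) misses the remaining region (no effect) — area = 82.05 mm²; the cube at (13.5, 12.5) is not intersected at this z (z outside [15, 40]); After the difference (first − rest): none of the subtracted shapes is present at this height, so that combined region is unchanged — area = 82.05 mm². At z = 10.56: the sphere: section is a regular 12-gon, circumradius = √(r²−h²) = √(11²−0.44²) = 10.991 (area = (12/2)·10.991²·sin(360°/12) = 362.42 mm²); the r=10.5 sphere at (11.5, -2.5) contributes a regular 12-gon of circumradius √(10.5²−9.06²) = 5.307 (area = (12/2)·5.307²·sin(360°/12) = 84.50 mm²); the cube at (12.5, 2) is present — its section is the full 11.5×20.5 rectangle (area 235.75 mm²); Taking the first minus the rest: starting from the r=11 sphere (362.42 mm²), the r=10.5 sphere at (11.5, -2.5) partially overlaps it — only the 27.94 mm² overlap (of its 84.50 mm²) is removed, clipping the outline; the 11.5×20.5 cube at (12.5, 2) misses the remaining region (no effect) — area = 334.48 mm²; the cube at (13.5, 12.5) is absent (z outside [15, 40]); Subtracting the remaining from the first: none of the subtracted shapes is present at this height, so the result so far is unchanged — area = 334.48 mm². Checking containment: at z = 10.56 the cross-section extends beyond the z = 1.92 cross-section by about 252.42 mm².

part overhangs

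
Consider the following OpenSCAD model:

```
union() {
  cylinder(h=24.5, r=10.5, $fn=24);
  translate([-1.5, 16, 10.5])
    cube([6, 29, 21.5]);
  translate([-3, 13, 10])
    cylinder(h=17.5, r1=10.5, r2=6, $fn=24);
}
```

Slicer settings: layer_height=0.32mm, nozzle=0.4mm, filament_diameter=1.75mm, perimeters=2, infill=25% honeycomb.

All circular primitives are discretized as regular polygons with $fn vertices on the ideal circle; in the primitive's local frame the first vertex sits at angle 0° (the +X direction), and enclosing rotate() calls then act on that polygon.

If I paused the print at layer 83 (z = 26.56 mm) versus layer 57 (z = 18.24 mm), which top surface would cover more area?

Layer 83 (z = 26.56): the cylinder is absent (z outside [0, 24.5]); the 6×29 cube at (-1.5, 16) contributes its full rectangle (area 174.00 mm²); the cone at (-3, 13) contributes a regular 24-gon of circumradius 6.242 (interpolated between r1=10.5 and r2=6 at t=0.946) (area = (24/2)·6.242²·sin(360°/24) = 121.00 mm²); Taking the union: the regions partially overlap — summed areas 295.00 mm² minus the doubly-counted overlap 7.67 mm² gives 287.33 mm² — area = 287.33 mm². So its area = 287.33 mm². Layer 57 (z = 18.24): the cylinder: section is a regular 24-gon, circumradius r=10.5 (area = (24/2)·10.500²·sin(360°/24) = 342.42 mm²); the 6×29 cube at (-1.5, 16) contributes its full rectangle (area 174.00 mm²); the cone at (-3, 13) (r1=10.5→r2=6) has section circumradius 8.381 here — a regular 24-gon (area = (24/2)·8.381²·sin(360°/24) = 218.16 mm²); Taking the union: the regions partially overlap — summed areas 734.58 mm² minus the doubly-counted overlap 71.02 mm² gives 663.56 mm² — area = 663.56 mm². So its area = 663.56 mm². Layer 57 is larger (663.56 vs 287.33 mm²).

layer 57 (z = 18.24 mm)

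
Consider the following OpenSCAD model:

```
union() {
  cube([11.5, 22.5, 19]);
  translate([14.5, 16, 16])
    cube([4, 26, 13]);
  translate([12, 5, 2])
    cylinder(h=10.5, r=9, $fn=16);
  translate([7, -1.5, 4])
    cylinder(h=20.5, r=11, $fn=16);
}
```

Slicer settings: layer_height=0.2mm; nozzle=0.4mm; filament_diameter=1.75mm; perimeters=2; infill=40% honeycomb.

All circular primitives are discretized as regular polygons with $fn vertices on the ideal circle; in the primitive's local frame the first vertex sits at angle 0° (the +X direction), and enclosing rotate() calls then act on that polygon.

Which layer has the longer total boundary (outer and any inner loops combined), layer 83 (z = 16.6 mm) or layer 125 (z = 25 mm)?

Layer 83 (z = 16.6): the cube is present — its section is the full 11.5×22.5 rectangle (perimeter 68.00 mm); the cube at (14.5, 16) is present — its section is the full 4×26 rectangle (perimeter 60.00 mm); the cylinder at (12, 5) is not intersected at this z (z outside [2, 12.5]); the r=11 cylinder at (7, -1.5) contributes a regular 16-gon of circumradius 11 (perimeter = 2·16·11.000·sin(180°/16) = 68.67 mm); Taking the union: the regions partially overlap (shared area 100.52 mm²), so the edge portions inside another operand are dropped and the merged outline is re-measured after clipping — boundary = 157.62 mm. So its perimeter = 157.62 mm. Layer 125 (z = 25): the cube is not intersected at this z (z outside [0, 19]); the cube at (14.5, 16) (footprint 4×26) is included at this height (perimeter 60.00 mm); the cylinder at (12, 5) is not intersected at this z (z outside [2, 12.5]); the cylinder at (7, -1.5) does not reach this height (z outside [4, 24.5]); Merging all regions: only the 4×26 cube at (14.5, 16) is present, so the union is just that shape — boundary = 60.00 mm. So its perimeter = 60.00 mm. Layer 83 is larger (157.62 vs 60.00 mm).

layer 83 (z = 16.6 mm)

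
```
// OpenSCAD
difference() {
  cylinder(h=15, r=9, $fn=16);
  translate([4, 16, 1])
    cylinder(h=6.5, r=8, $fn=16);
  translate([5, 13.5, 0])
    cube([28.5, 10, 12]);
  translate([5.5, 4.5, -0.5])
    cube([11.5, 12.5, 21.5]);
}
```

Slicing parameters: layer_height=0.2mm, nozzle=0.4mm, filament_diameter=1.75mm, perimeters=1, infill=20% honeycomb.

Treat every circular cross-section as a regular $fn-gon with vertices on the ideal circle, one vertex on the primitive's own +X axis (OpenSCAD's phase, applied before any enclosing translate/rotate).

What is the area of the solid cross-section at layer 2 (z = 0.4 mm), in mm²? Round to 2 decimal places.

At z = 0.4 mm: the r=9 cylinder gives a regular 16-gon of circumradius 9 (constant along its height) (area = (16/2)·9.000²·sin(360°/16) = 247.98 mm²); the cylinder at (4, 16) is not intersected at this z (z outside [1, 7.5]); the cube at (5, 13.5) is present — its section is the full 28.5×10 rectangle (area 285.00 mm²); the cube at (5.5, 4.5) (footprint 11.5×12.5) is included at this height (area 143.75 mm²); Taking the first minus the rest: starting from the r=9 cylinder (247.98 mm²), the 28.5×10 cube at (5, 13.5) misses the remaining region (no effect); the 11.5×12.5 cube at (5.5, 4.5) partially overlaps it — only the 3.02 mm² overlap (of its 143.75 mm²) is removed, clipping the outline — area = 244.96 mm². Overall, the cross-section is a single solid region. Net area = 244.96 mm².

244.96 mm²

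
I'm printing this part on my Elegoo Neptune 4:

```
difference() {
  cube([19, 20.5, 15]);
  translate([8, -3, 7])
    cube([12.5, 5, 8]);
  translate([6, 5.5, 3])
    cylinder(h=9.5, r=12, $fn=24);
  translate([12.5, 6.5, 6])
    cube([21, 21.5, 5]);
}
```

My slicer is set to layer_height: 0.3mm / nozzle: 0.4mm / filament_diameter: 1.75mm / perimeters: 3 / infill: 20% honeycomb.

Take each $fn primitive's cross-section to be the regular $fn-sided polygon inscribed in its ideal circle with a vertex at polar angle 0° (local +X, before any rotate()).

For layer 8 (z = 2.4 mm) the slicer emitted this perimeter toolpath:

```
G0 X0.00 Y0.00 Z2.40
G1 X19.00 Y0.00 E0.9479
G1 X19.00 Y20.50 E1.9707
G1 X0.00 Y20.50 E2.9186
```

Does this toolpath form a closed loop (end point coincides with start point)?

no

Start point (G0): (0.00, 0.00). End point (last G1): the path does not return to the start — open.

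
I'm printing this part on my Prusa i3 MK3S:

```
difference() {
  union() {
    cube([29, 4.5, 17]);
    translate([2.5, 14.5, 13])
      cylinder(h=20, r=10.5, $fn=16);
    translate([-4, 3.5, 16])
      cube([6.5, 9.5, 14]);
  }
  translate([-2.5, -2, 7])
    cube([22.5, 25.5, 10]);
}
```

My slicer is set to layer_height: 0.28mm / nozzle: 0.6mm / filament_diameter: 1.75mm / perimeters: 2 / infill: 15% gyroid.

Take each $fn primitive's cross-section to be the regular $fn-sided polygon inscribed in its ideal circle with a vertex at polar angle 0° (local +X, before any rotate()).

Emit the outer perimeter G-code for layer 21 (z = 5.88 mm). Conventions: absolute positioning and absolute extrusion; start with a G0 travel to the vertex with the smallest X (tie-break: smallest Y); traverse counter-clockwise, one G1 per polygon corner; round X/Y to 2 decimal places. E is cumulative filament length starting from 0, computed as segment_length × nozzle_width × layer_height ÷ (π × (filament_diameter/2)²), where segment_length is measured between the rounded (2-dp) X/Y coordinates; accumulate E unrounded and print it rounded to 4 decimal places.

At z = 5.88 mm: the 29×4.5 cube contributes its full rectangle; the cylinder at (2.5, 14.5) does not reach this height (z outside [13, 33]); the cube at (-4, 3.5) does not reach this height (z outside [16, 30]); Combining (union): only the 29×4.5 cube is present, so the union is just that shape — 1 connected region; the cube at (-2.5, -2) is not intersected at this z (z outside [7, 17]); Taking the first minus the rest: none of the subtracted shapes is present at this height, so that combined region is unchanged — 1 connected region. The outline is a single polygon with 4 vertices. Extrusion per mm of travel: 0.6 × 0.28 / (π × 0.875²) = 0.069846. Accumulating E over each segment gives final E = 4.6797.

G0 X0.00 Y0.00 Z5.88
G1 X29.00 Y0.00 E2.0255
G1 X29.00 Y4.50 E2.3399
G1 X0.00 Y4.50 E4.3654
G1 X0.00 Y0.00 E4.6797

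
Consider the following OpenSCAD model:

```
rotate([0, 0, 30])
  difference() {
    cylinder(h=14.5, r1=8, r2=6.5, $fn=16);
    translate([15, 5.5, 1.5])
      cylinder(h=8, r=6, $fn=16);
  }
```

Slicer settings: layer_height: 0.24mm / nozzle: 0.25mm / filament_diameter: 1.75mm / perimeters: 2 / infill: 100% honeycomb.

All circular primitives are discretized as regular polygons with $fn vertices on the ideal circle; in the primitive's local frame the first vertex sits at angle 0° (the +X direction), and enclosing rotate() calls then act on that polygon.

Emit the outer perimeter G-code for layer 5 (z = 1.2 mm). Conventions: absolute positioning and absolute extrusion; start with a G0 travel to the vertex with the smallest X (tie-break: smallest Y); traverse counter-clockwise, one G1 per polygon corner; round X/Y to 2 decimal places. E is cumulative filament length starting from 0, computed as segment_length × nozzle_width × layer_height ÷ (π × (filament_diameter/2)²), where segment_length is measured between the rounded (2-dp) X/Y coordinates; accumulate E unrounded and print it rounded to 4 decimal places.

G0 X-7.81 Y-1.03 Z1.20
G1 X-6.82 Y-3.94 E0.0767
G1 X-4.79 Y-6.25 E0.1534
G1 X-2.04 Y-7.61 E0.2299
G1 X1.03 Y-7.81 E0.3067
G1 X3.94 Y-6.82 E0.3833
G1 X6.25 Y-4.79 E0.4600
G1 X7.61 Y-2.04 E0.5366
G1 X7.81 Y1.03 E0.6133
G1 X6.82 Y3.94 E0.6900
G1 X4.79 Y6.25 E0.7667
G1 X2.04 Y7.61 E0.8432
G1 X-1.03 Y7.81 E0.9200
G1 X-3.94 Y6.82 E0.9967
G1 X-6.25 Y4.79 E1.0734
G1 X-7.61 Y2.04 E1.1499
G1 X-7.81 Y-1.03 E1.2266

At z = 1.2 mm: the cone (r1=8→r2=6.5) has section circumradius 7.876 here — a regular 16-gon; the cylinder at (15, 5.5) is not intersected at this z (z outside [1.5, 9.5]); Subtracting the remaining from the first: none of the subtracted shapes is present at this height, so the cone is unchanged — 1 connected region; (whole slice rotated 30° about Z — lengths, areas and connectivity unchanged). The outline is a single polygon with 16 vertices. Extrusion per mm of travel: 0.25 × 0.24 / (π × 0.875²) = 0.024945. Accumulating E over each segment gives final E = 1.2266.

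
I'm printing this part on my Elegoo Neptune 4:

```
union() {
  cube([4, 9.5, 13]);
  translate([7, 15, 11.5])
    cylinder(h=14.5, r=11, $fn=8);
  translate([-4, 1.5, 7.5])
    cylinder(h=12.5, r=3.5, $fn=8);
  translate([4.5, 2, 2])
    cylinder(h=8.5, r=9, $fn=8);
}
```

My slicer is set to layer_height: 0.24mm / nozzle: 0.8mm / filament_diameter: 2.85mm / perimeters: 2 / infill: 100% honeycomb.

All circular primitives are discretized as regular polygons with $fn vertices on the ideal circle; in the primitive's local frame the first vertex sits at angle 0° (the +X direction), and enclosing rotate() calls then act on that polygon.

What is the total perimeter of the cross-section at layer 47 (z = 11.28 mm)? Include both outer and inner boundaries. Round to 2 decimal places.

At z = 11.28 mm: the cube is present — its section is the full 4×9.5 rectangle (perimeter 27.00 mm); the cylinder at (7, 15) is absent (z outside [11.5, 26]); the cylinder at (-4, 1.5): section is a regular 8-gon, circumradius r=3.5 (perimeter = 2·8·3.500·sin(180°/8) = 21.43 mm); the cylinder at (4.5, 2) is absent (z outside [2, 10.5]); Taking the union: the 2 present regions are separate (no shared area or edge), so areas and boundary lengths simply add and each stays a separate island — boundary = 48.43 mm. Overall, the cross-section has 2 separate islands. Total boundary length (outer) = 48.43 mm.

48.43 mm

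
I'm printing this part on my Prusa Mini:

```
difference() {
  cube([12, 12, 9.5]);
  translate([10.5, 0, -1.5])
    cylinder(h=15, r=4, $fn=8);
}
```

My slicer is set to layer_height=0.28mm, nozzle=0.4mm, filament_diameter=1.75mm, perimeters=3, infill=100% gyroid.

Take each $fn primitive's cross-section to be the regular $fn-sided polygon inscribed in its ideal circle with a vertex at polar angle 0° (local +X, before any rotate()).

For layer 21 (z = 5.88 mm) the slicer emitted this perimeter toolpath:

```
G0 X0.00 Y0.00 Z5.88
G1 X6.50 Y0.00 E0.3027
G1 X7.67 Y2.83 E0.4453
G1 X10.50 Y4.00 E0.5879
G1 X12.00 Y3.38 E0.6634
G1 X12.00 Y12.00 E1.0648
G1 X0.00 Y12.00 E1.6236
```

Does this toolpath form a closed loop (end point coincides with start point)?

Start point (G0): (0.00, 0.00). End point (last G1): the path does not return to the start — open.

no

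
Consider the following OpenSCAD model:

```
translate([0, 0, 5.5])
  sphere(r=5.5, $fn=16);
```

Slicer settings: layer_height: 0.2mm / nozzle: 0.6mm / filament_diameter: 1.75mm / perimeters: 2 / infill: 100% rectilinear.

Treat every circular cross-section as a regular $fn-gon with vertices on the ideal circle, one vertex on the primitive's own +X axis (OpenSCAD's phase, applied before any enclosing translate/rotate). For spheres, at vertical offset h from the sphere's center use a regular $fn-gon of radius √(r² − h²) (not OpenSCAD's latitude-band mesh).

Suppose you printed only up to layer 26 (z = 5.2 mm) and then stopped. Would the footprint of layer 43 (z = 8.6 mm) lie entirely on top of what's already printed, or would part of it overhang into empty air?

Compare the two slices. At z = 5.2: the r=5.5 sphere contributes a regular 16-gon of circumradius √(5.5²−0.3²) = 5.492 (area = (16/2)·5.492²·sin(360°/16) = 92.33 mm²). At z = 8.6: the r=5.5 sphere slices to a regular 16-gon of circumradius 4.543 (√(r²−h²) with h=3.1 from center) (area = (16/2)·4.543²·sin(360°/16) = 63.19 mm²). Checking containment: the cross-section at z = 8.6 is a subset of the cross-section at z = 5.2.

entirely on top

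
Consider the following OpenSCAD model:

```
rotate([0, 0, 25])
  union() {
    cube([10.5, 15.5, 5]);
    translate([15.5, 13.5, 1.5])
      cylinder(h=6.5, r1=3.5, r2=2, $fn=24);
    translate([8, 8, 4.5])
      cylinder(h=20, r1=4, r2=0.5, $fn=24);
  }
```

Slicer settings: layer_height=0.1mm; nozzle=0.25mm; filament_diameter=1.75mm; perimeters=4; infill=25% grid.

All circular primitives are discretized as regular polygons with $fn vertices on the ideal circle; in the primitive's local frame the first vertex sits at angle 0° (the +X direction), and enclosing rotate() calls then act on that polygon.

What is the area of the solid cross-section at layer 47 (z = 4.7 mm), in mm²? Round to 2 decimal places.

192.56 mm²

At z = 4.7 mm: the cube (footprint 10.5×15.5) is included at this height (area 162.75 mm²); the cone at (15.5, 13.5): at t=0.492 of its height the radius interpolates to r₁+(r₂−r₁)t = 2.762, giving a regular 24-gon of that circumradius (area = (24/2)·2.762²·sin(360°/24) = 23.69 mm²); the cone at (8, 8) (r1=4→r2=0.5) has section circumradius 3.965 here — a regular 24-gon (area = (24/2)·3.965²·sin(360°/24) = 48.83 mm²); Merging all regions: the regions partially overlap — summed areas 235.26 mm² minus the doubly-counted overlap 42.71 mm² gives 192.56 mm² — area = 192.56 mm²; (whole slice rotated 25° about Z — lengths, areas and connectivity unchanged). Overall, the cross-section has 2 separate islands. Net area = 192.56 mm².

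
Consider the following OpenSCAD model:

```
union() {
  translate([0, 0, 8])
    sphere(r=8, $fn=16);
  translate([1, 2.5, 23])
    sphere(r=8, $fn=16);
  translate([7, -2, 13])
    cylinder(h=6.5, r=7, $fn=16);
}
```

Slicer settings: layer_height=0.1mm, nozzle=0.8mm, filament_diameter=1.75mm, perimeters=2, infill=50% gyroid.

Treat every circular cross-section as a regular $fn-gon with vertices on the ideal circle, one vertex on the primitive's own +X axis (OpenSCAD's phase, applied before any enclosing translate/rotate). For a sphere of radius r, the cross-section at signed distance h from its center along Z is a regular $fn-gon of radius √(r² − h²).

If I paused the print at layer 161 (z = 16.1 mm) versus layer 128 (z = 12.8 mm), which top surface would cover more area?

layer 161 (z = 16.1 mm)

Layer 161 (z = 16.1): the sphere is not intersected at this z (|z−center|=8.100 > r=8); the r=8 sphere at (1, 2.5) slices to a regular 16-gon of circumradius 4.048 (√(r²−h²) with h=6.9 from center) (area = (16/2)·4.048²·sin(360°/16) = 50.18 mm²); the r=7 cylinder at (7, -2) contributes a regular 16-gon of circumradius 7 (area = (16/2)·7.000²·sin(360°/16) = 150.01 mm²); Merging all regions: the regions partially overlap — summed areas 200.19 mm² minus the doubly-counted overlap 17.56 mm² gives 182.63 mm² — area = 182.63 mm². So its area = 182.63 mm². Layer 128 (z = 12.8): the sphere: section is a regular 16-gon, circumradius = √(r²−h²) = √(8²−4.8²) = 6.400 (area = (16/2)·6.400²·sin(360°/16) = 125.40 mm²); the sphere at (1, 2.5) is absent (|z−center|=10.200 > r=8); the cylinder at (7, -2) is absent (z outside [13, 19.5]); Combining (union): only the r=8 sphere is present, so the union is just that shape — area = 125.40 mm². So its area = 125.40 mm². Layer 161 is larger (182.63 vs 125.40 mm²).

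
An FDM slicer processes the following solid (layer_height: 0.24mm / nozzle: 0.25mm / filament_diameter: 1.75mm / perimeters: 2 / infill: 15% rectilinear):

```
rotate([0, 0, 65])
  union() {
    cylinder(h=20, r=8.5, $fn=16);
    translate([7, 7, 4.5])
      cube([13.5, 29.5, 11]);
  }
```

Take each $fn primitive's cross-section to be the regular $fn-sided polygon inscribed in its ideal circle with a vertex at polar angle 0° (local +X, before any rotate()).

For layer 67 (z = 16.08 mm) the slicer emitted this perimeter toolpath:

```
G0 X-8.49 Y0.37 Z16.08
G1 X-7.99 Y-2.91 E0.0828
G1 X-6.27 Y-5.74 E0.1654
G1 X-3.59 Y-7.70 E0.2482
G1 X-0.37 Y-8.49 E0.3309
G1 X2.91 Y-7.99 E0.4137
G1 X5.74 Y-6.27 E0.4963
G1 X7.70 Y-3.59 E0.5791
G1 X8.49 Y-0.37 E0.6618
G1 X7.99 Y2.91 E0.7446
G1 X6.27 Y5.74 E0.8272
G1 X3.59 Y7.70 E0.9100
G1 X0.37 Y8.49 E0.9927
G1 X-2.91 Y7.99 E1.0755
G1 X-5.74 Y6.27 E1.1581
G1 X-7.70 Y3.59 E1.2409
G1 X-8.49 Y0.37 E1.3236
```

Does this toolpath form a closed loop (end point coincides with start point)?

yes

Start point (G0): (-8.49, 0.37). End point (last G1): the path returns to the start — closed.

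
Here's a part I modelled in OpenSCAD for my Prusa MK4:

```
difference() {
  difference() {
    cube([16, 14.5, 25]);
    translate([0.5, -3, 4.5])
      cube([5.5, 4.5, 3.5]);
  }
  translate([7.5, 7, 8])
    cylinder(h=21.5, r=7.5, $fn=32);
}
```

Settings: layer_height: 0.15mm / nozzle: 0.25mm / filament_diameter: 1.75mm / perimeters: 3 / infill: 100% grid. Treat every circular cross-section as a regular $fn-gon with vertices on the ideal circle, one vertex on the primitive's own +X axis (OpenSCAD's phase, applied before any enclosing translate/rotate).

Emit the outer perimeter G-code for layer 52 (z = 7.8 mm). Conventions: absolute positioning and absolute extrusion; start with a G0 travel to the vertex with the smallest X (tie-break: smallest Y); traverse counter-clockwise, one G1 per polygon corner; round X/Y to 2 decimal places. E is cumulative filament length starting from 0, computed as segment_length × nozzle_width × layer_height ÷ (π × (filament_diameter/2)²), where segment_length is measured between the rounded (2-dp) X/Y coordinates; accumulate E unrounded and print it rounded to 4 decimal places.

At z = 7.8 mm: the cube is present — its section is the full 16×14.5 rectangle; the cube at (0.5, -3) is present — its section is the full 5.5×4.5 rectangle; Taking the first minus the rest: starting from the 16×14.5 cube, the 5.5×4.5 cube at (0.5, -3) partially overlaps it — only the 8.25 mm² overlap (of its 24.75 mm²) is removed, clipping the outline — 1 connected region; the cylinder at (7.5, 7) is absent (z outside [8, 29.5]); After the difference (first − rest): none of the subtracted shapes is present at this height, so the result so far is unchanged — 1 connected region. The outline is a single polygon with 8 vertices. Extrusion per mm of travel: 0.25 × 0.15 / (π × 0.875²) = 0.015591. Accumulating E over each segment gives final E = 0.9978.

G0 X0.00 Y0.00 Z7.80
G1 X0.50 Y0.00 E0.0078
G1 X0.50 Y1.50 E0.0312
G1 X6.00 Y1.50 E0.1169
G1 X6.00 Y0.00 E0.1403
G1 X16.00 Y0.00 E0.2962
G1 X16.00 Y14.50 E0.5223
G1 X0.00 Y14.50 E0.7717
G1 X0.00 Y0.00 E0.9978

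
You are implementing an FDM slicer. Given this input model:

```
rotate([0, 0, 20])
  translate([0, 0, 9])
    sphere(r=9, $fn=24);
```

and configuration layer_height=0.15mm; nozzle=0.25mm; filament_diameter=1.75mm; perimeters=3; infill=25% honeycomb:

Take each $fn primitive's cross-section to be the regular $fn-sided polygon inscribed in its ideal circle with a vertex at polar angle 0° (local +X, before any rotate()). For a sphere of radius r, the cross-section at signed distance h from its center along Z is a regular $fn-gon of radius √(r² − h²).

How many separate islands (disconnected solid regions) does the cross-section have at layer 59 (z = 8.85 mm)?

At z = 8.85 mm: the r=9 sphere contributes a regular 24-gon of circumradius √(9²−0.15²) = 8.999; (rotated 20° about Z; rotation is an isometry so areas/perimeters/island counts are preserved). Overall, the cross-section is a single solid region. Island count = 1.

1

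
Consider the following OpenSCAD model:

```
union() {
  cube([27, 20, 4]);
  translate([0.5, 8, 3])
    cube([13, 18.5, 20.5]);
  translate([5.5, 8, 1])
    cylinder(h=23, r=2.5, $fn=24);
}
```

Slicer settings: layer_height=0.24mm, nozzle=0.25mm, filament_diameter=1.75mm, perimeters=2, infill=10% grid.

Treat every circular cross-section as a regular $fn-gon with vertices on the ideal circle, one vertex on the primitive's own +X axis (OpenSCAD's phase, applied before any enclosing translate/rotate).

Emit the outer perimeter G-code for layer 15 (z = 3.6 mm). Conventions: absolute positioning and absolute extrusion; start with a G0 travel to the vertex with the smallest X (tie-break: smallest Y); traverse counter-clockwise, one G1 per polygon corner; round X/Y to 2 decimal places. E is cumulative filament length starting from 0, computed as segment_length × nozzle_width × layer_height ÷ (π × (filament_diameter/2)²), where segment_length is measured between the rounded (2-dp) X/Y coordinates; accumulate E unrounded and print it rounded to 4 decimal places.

At z = 3.6 mm: the cube is present — its section is the full 27×20 rectangle; the 13×18.5 cube at (0.5, 8) contributes its full rectangle; the r=2.5 cylinder at (5.5, 8) gives a regular 24-gon of circumradius 2.5 (constant along its height); Taking the union: the regions partially overlap (shared area 175.41 mm²), so overlapping operands fuse into one piece — 1 connected region. The outline is a single polygon with 8 vertices. Extrusion per mm of travel: 0.25 × 0.24 / (π × 0.875²) = 0.024945. Accumulating E over each segment gives final E = 2.6691.

G0 X0.00 Y0.00 Z3.60
G1 X27.00 Y0.00 E0.6735
G1 X27.00 Y20.00 E1.1724
G1 X13.50 Y20.00 E1.5092
G1 X13.50 Y26.50 E1.6713
G1 X0.50 Y26.50 E1.9956
G1 X0.50 Y20.00 E2.1578
G1 X0.00 Y20.00 E2.1702
G1 X0.00 Y0.00 E2.6691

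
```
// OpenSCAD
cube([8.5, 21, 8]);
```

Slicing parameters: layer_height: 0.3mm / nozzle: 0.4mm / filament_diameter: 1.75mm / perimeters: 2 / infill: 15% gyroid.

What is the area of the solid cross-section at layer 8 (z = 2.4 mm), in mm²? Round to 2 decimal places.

At z = 2.4 mm: the 8.5×21 cube contributes its full rectangle (area 178.50 mm²). Overall, the cross-section is a single solid region. Net area = 178.50 mm².

178.50 mm²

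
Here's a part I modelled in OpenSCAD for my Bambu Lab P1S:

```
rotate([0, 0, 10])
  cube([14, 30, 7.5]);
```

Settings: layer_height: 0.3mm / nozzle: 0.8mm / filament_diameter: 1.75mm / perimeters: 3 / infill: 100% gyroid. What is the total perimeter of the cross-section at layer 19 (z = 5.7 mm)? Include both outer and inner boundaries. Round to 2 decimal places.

At z = 5.7 mm: the cube is present — its section is the full 14×30 rectangle (perimeter 88.00 mm); (rotated 10° about Z; rotation is an isometry so areas/perimeters/island counts are preserved). Overall, the cross-section is a single solid region. Total boundary length (outer) = 88.00 mm.

88.00 mm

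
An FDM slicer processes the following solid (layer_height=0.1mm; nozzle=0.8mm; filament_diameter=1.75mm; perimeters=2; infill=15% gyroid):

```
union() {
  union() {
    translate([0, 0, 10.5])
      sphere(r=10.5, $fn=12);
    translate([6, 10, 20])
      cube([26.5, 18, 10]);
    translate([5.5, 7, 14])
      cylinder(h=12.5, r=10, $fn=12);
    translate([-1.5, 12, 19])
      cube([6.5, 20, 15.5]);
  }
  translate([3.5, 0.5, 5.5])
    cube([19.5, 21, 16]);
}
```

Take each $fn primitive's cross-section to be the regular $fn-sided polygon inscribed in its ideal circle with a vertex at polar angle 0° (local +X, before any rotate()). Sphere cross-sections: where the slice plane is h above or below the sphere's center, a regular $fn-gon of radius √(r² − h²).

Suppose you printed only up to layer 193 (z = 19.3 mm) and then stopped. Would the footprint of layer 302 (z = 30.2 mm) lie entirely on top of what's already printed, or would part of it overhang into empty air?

entirely on top

Compare the two slices. At z = 19.3: the sphere: section is a regular 12-gon, circumradius = √(r²−h²) = √(10.5²−8.8²) = 5.728 (area = (12/2)·5.728²·sin(360°/12) = 98.43 mm²); the cube at (6, 10) does not reach this height (z outside [20, 30]); the r=10 cylinder at (5.5, 7) gives a regular 12-gon of circumradius 10 (constant along its height) (area = (12/2)·10.000²·sin(360°/12) = 300.00 mm²); the 6.5×20 cube at (-1.5, 12) contributes its full rectangle (area 130.00 mm²); Taking the union: the regions partially overlap — summed areas 528.43 mm² minus the doubly-counted overlap 77.14 mm² gives 451.29 mm² — area = 451.29 mm²; the 19.5×21 cube at (3.5, 0.5) contributes its full rectangle (area 409.50 mm²); Taking the union: the regions partially overlap — summed areas 860.79 mm² minus the doubly-counted overlap 173.23 mm² gives 687.55 mm² — area = 687.55 mm². At z = 30.2: the sphere is absent (|z−center|=19.700 > r=10.5); the cube at (6, 10) does not reach this height (z outside [20, 30]); the cylinder at (5.5, 7) does not reach this height (z outside [14, 26.5]); the cube at (-1.5, 12) (footprint 6.5×20) is included at this height (area 130.00 mm²); Merging all regions: only the 6.5×20 cube at (-1.5, 12) is present, so the union is just that shape — area = 130.00 mm²; the cube at (3.5, 0.5) is absent (z outside [5.5, 21.5]); Taking the union: only that combined region is present, so the union is just that shape — area = 130.00 mm². Checking containment: the cross-section at z = 30.2 is a subset of the cross-section at z = 19.3.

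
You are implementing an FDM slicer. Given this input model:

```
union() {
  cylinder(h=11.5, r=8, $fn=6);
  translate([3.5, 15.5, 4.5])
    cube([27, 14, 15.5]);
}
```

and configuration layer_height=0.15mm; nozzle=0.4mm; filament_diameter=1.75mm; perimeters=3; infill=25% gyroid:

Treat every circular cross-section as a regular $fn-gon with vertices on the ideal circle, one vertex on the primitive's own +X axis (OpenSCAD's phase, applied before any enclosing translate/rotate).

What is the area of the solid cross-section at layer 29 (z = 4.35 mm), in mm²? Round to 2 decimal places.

At z = 4.35 mm: the cylinder: section is a regular 6-gon, circumradius r=8 (area = (6/2)·8.000²·sin(360°/6) = 166.28 mm²); the cube at (3.5, 15.5) is absent (z outside [4.5, 20]); Taking the union: only the r=8 cylinder is present, so the union is just that shape — area = 166.28 mm². Overall, the cross-section is a single solid region. Net area = 166.28 mm².

166.28 mm²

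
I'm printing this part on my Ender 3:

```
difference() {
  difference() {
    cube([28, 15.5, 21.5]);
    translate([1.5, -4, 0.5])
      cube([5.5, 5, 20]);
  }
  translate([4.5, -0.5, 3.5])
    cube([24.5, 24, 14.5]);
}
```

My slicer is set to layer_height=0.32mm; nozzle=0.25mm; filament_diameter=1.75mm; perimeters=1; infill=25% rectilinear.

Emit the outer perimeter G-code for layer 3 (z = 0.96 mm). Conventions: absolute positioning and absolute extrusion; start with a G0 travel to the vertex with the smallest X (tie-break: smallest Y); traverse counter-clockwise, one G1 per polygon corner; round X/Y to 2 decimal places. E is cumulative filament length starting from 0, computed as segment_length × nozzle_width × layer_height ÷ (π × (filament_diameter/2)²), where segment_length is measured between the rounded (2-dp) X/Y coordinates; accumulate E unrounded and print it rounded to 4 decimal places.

G0 X0.00 Y0.00 Z0.96
G1 X1.50 Y0.00 E0.0499
G1 X1.50 Y1.00 E0.0832
G1 X7.00 Y1.00 E0.2661
G1 X7.00 Y0.00 E0.2993
G1 X28.00 Y0.00 E0.9978
G1 X28.00 Y15.50 E1.5133
G1 X0.00 Y15.50 E2.4446
G1 X0.00 Y0.00 E2.9602

At z = 0.96 mm: the cube (footprint 28×15.5) is included at this height; the 5.5×5 cube at (1.5, -4) contributes its full rectangle; Taking the first minus the rest: starting from the 28×15.5 cube, the 5.5×5 cube at (1.5, -4) partially overlaps it — only the 5.50 mm² overlap (of its 27.50 mm²) is removed, clipping the outline — 1 connected region; the cube at (4.5, -0.5) does not reach this height (z outside [3.5, 18]); Taking the first minus the rest: none of the subtracted shapes is present at this height, so the result so far is unchanged — 1 connected region. The outline is a single polygon with 8 vertices. Extrusion per mm of travel: 0.25 × 0.32 / (π × 0.875²) = 0.033260. Accumulating E over each segment gives final E = 2.9602.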